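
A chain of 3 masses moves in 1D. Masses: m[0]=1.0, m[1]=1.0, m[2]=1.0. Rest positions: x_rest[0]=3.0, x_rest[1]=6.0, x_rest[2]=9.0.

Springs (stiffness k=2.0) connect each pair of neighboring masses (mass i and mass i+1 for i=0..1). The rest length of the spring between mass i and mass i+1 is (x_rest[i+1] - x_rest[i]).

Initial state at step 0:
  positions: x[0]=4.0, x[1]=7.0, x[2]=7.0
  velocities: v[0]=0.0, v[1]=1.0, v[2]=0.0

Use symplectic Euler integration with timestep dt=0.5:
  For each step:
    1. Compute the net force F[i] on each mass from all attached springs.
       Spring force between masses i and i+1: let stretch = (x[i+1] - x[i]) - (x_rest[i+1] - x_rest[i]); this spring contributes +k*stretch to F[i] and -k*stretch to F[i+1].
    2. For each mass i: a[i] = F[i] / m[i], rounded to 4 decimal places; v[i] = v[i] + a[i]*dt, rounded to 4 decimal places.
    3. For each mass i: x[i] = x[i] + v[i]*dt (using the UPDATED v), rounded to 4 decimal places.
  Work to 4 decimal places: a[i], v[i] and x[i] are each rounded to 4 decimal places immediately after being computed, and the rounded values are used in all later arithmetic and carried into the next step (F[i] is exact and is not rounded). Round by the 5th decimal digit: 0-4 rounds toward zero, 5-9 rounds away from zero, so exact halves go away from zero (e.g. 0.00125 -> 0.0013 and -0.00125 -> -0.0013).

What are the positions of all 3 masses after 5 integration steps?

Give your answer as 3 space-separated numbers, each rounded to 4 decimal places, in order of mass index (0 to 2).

Answer: 2.3438 7.6563 10.5000

Derivation:
Step 0: x=[4.0000 7.0000 7.0000] v=[0.0000 1.0000 0.0000]
Step 1: x=[4.0000 6.0000 8.5000] v=[0.0000 -2.0000 3.0000]
Step 2: x=[3.5000 5.2500 10.2500] v=[-1.0000 -1.5000 3.5000]
Step 3: x=[2.3750 6.1250 11.0000] v=[-2.2500 1.7500 1.5000]
Step 4: x=[1.6250 7.5625 10.8125] v=[-1.5000 2.8750 -0.3750]
Step 5: x=[2.3438 7.6563 10.5000] v=[1.4375 0.1875 -0.6250]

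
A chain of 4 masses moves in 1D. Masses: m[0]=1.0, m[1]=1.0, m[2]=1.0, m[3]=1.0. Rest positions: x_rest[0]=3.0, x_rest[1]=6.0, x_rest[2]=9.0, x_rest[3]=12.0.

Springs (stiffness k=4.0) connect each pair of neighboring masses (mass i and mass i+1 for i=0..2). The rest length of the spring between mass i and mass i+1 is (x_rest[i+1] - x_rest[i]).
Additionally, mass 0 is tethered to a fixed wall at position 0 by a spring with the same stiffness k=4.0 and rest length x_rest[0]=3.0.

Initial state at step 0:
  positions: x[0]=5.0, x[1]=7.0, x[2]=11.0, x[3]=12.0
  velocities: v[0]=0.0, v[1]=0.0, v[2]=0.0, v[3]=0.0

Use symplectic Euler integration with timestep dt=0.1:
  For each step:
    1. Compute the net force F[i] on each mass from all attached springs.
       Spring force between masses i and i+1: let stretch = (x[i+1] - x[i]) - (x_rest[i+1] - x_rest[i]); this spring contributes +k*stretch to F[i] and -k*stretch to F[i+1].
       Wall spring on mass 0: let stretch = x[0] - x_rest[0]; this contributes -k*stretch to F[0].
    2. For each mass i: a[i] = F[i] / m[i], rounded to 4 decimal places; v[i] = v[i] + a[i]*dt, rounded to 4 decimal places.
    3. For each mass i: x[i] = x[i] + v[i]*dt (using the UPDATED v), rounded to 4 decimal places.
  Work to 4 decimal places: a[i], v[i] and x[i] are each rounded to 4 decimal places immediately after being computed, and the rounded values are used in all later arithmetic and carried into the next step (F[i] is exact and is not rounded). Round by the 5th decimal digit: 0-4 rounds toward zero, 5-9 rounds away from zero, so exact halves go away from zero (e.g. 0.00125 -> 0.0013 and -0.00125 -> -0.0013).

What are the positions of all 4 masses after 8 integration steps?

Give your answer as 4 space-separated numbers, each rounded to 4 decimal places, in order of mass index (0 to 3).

Step 0: x=[5.0000 7.0000 11.0000 12.0000] v=[0.0000 0.0000 0.0000 0.0000]
Step 1: x=[4.8800 7.0800 10.8800 12.0800] v=[-1.2000 0.8000 -1.2000 0.8000]
Step 2: x=[4.6528 7.2240 10.6560 12.2320] v=[-2.2720 1.4400 -2.2400 1.5200]
Step 3: x=[4.3423 7.4024 10.3578 12.4410] v=[-3.1046 1.7843 -2.9824 2.0896]
Step 4: x=[3.9806 7.5766 10.0247 12.6866] v=[-3.6175 1.7424 -3.3313 2.4563]
Step 5: x=[3.6035 7.7049 9.7001 12.9458] v=[-3.7713 1.2832 -3.2458 2.5915]
Step 6: x=[3.2463 7.7490 9.4255 13.1951] v=[-3.5721 0.4407 -2.7456 2.4932]
Step 7: x=[2.9394 7.6800 9.2347 13.4136] v=[-3.0695 -0.6898 -1.9084 2.1854]
Step 8: x=[2.7045 7.4836 9.1488 13.5850] v=[-2.3490 -1.9642 -0.8587 1.7138]

Answer: 2.7045 7.4836 9.1488 13.5850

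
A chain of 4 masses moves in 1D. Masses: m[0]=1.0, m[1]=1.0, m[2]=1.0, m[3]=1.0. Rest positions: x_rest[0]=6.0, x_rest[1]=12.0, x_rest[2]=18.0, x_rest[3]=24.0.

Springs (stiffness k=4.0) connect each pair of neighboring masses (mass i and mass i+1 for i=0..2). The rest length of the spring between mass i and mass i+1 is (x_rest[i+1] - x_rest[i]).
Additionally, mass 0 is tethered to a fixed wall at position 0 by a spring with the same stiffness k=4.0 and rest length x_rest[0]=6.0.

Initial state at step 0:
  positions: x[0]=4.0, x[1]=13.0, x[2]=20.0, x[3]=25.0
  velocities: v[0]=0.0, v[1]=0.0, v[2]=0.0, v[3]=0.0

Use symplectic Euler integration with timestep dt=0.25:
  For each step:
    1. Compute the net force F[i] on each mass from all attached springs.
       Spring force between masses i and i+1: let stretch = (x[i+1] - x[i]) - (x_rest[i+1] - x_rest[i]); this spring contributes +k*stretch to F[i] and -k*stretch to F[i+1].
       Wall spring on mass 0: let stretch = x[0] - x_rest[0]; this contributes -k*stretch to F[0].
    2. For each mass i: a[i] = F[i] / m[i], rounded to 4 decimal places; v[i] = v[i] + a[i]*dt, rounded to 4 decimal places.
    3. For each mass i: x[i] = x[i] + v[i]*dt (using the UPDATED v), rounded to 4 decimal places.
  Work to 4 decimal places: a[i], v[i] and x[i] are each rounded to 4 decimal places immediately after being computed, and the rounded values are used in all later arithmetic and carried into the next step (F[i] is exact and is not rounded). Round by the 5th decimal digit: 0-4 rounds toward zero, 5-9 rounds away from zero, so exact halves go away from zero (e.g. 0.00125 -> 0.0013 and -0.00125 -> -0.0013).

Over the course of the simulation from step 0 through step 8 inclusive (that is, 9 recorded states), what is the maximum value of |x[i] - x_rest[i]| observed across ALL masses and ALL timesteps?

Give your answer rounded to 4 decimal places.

Answer: 2.3086

Derivation:
Step 0: x=[4.0000 13.0000 20.0000 25.0000] v=[0.0000 0.0000 0.0000 0.0000]
Step 1: x=[5.2500 12.5000 19.5000 25.2500] v=[5.0000 -2.0000 -2.0000 1.0000]
Step 2: x=[7.0000 11.9375 18.6875 25.5625] v=[7.0000 -2.2500 -3.2500 1.2500]
Step 3: x=[8.2344 11.8281 17.9063 25.6563] v=[4.9375 -0.4375 -3.1250 0.3750]
Step 4: x=[8.3086 12.3399 17.5430 25.3126] v=[0.2968 2.0470 -1.4532 -1.3750]
Step 5: x=[7.3135 13.1446 17.8213 24.5265] v=[-3.9805 3.2188 1.1133 -3.1446]
Step 6: x=[5.9478 13.6607 18.6068 23.5641] v=[-5.4629 2.0644 3.1418 -3.8498]
Step 7: x=[5.0234 13.4851 19.3951 22.8623] v=[-3.6978 -0.7024 3.1530 -2.8071]
Step 8: x=[4.9585 12.6716 19.5727 22.7937] v=[-0.2595 -3.2541 0.7102 -0.2743]
Max displacement = 2.3086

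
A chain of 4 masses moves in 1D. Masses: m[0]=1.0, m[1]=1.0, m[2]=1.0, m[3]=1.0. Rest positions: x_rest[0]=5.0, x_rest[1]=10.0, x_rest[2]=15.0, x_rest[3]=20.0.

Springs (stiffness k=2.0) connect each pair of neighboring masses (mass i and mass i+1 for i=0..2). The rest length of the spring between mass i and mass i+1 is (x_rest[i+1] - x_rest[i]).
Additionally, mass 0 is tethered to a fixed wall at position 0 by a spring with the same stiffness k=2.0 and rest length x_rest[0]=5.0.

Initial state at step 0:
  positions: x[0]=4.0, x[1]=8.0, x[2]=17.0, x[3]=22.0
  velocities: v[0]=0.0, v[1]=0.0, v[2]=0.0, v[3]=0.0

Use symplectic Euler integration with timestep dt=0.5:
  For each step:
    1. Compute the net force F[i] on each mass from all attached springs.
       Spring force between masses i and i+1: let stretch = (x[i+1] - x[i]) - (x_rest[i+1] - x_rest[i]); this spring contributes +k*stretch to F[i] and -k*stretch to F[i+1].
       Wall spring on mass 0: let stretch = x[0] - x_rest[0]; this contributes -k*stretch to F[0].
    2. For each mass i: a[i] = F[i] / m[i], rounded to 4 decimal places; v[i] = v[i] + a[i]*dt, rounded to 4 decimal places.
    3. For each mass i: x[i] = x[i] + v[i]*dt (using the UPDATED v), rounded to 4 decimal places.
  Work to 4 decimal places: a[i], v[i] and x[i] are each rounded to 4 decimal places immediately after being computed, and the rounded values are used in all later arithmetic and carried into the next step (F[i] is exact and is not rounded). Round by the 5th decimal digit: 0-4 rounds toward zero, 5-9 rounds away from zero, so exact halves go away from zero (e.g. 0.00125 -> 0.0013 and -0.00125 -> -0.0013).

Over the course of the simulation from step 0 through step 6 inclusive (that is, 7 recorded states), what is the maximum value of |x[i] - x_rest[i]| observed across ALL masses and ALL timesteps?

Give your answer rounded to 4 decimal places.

Step 0: x=[4.0000 8.0000 17.0000 22.0000] v=[0.0000 0.0000 0.0000 0.0000]
Step 1: x=[4.0000 10.5000 15.0000 22.0000] v=[0.0000 5.0000 -4.0000 0.0000]
Step 2: x=[5.2500 12.0000 14.2500 21.0000] v=[2.5000 3.0000 -1.5000 -2.0000]
Step 3: x=[7.2500 11.2500 15.7500 19.1250] v=[4.0000 -1.5000 3.0000 -3.7500]
Step 4: x=[7.6250 10.7500 16.6875 18.0625] v=[0.7500 -1.0000 1.8750 -2.1250]
Step 5: x=[5.7500 11.6563 15.3438 18.8125] v=[-3.7500 1.8125 -2.6875 1.5000]
Step 6: x=[3.9532 11.4532 13.8907 20.3282] v=[-3.5937 -0.4063 -2.9063 3.0313]
Max displacement = 2.6250

Answer: 2.6250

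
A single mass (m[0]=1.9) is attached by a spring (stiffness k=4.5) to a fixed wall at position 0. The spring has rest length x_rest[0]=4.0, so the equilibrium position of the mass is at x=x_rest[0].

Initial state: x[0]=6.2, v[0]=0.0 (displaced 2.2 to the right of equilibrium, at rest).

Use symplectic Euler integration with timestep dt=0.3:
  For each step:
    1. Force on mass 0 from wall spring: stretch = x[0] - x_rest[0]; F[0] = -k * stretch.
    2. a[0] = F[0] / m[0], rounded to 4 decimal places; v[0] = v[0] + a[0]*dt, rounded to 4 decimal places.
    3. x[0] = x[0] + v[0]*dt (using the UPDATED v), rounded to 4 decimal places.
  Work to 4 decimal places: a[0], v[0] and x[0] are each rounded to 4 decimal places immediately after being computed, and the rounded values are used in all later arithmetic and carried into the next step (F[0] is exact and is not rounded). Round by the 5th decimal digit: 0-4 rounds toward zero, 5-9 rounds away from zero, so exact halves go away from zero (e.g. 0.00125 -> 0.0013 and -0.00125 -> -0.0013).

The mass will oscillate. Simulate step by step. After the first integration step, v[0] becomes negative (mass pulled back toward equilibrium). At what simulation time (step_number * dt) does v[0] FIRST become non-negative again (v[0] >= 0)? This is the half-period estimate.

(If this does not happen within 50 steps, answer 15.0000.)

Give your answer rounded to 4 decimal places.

Step 0: x=[6.2000] v=[0.0000]
Step 1: x=[5.7310] v=[-1.5632]
Step 2: x=[4.8931] v=[-2.7931]
Step 3: x=[3.8648] v=[-3.4277]
Step 4: x=[2.8653] v=[-3.3316]
Step 5: x=[2.1077] v=[-2.5254]
Step 6: x=[1.7534] v=[-1.1809]
Step 7: x=[1.8780] v=[0.4154]
First v>=0 after going negative at step 7, time=2.1000

Answer: 2.1000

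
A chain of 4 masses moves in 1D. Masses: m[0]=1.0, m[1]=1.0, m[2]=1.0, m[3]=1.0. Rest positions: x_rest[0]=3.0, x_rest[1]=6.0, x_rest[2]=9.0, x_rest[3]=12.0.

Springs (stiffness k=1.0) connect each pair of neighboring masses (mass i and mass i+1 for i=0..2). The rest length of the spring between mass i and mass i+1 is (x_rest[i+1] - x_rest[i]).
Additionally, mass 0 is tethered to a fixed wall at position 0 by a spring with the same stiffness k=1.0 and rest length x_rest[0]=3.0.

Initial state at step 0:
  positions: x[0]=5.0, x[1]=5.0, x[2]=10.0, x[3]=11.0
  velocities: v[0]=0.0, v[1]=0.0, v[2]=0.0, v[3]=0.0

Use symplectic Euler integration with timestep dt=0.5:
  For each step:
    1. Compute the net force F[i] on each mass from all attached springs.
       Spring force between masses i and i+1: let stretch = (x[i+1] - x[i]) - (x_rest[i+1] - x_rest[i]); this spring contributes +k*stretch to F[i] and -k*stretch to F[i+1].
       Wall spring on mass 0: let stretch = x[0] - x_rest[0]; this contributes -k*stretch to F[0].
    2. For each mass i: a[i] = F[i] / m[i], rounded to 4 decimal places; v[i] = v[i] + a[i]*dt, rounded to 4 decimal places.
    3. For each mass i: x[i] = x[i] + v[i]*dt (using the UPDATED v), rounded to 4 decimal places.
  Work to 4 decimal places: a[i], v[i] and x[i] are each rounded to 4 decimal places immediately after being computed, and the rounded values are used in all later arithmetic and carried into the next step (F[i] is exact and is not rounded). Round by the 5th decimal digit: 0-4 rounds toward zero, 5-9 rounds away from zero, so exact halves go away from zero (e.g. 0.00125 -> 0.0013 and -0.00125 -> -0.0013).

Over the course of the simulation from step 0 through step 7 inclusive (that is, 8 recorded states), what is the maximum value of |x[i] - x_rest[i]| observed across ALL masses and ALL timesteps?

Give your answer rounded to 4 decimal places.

Answer: 2.4619

Derivation:
Step 0: x=[5.0000 5.0000 10.0000 11.0000] v=[0.0000 0.0000 0.0000 0.0000]
Step 1: x=[3.7500 6.2500 9.0000 11.5000] v=[-2.5000 2.5000 -2.0000 1.0000]
Step 2: x=[2.1875 7.5625 7.9375 12.1250] v=[-3.1250 2.6250 -2.1250 1.2500]
Step 3: x=[1.4219 7.6250 7.8281 12.4532] v=[-1.5313 0.1250 -0.2188 0.6563]
Step 4: x=[1.8516 6.1875 8.8242 12.3751] v=[0.8593 -2.8750 1.9922 -0.1563]
Step 5: x=[2.9024 4.3252 10.0489 12.1592] v=[2.1015 -3.7246 2.4493 -0.4318]
Step 6: x=[3.5833 3.5381 10.3702 12.1658] v=[1.3617 -1.5742 0.6426 0.0131]
Step 7: x=[3.3570 4.4704 9.4324 12.4735] v=[-0.4526 1.8645 -1.8757 0.6153]
Max displacement = 2.4619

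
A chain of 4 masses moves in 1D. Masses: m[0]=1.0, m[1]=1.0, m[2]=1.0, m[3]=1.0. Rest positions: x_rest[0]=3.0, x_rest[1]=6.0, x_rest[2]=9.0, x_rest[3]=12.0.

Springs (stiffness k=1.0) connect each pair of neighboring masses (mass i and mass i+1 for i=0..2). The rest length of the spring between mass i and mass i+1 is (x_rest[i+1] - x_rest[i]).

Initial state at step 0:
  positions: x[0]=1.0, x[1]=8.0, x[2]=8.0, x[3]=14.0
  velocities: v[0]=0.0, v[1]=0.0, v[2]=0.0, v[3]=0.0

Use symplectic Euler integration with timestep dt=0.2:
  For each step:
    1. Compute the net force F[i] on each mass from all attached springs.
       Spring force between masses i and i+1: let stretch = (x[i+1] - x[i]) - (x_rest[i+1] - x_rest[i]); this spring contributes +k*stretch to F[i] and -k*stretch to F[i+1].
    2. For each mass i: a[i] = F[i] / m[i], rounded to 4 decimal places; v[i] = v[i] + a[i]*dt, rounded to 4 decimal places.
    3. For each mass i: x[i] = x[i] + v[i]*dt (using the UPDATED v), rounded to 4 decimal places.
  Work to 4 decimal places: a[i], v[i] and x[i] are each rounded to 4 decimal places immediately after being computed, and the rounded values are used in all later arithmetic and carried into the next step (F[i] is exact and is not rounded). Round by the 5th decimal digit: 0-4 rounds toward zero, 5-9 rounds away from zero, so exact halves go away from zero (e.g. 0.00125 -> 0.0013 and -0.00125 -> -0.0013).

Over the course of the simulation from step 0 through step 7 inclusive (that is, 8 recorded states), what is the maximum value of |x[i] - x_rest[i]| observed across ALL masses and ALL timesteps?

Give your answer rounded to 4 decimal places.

Answer: 2.2133

Derivation:
Step 0: x=[1.0000 8.0000 8.0000 14.0000] v=[0.0000 0.0000 0.0000 0.0000]
Step 1: x=[1.1600 7.7200 8.2400 13.8800] v=[0.8000 -1.4000 1.2000 -0.6000]
Step 2: x=[1.4624 7.1984 8.6848 13.6544] v=[1.5120 -2.6080 2.2240 -1.1280]
Step 3: x=[1.8742 6.5068 9.2689 13.3500] v=[2.0592 -3.4579 2.9206 -1.5219]
Step 4: x=[2.3513 5.7404 9.9058 13.0024] v=[2.3857 -3.8320 3.1844 -1.7381]
Step 5: x=[2.8440 5.0051 10.4999 12.6509] v=[2.4635 -3.6767 2.9706 -1.7574]
Step 6: x=[3.3031 4.4031 10.9603 12.3334] v=[2.2957 -3.0100 2.3018 -1.5876]
Step 7: x=[3.6862 4.0194 11.2133 12.0810] v=[1.9157 -1.9186 1.2650 -1.2622]
Max displacement = 2.2133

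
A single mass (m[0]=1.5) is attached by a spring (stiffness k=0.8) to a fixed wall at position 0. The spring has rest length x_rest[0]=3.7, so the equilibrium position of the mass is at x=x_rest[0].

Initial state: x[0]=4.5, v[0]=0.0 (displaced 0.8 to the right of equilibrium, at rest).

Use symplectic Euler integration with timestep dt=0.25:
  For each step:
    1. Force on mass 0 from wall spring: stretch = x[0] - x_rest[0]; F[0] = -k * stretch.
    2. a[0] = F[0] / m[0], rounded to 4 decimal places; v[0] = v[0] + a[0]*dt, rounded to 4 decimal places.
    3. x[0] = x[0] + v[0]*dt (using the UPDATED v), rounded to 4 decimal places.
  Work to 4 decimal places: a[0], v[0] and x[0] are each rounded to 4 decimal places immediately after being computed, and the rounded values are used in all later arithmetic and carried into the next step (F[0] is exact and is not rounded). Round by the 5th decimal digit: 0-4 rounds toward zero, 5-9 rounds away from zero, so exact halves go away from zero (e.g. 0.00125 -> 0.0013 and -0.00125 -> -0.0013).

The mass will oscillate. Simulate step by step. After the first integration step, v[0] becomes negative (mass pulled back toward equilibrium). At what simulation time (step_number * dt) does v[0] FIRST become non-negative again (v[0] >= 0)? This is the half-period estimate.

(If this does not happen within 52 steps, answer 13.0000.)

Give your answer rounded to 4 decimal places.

Step 0: x=[4.5000] v=[0.0000]
Step 1: x=[4.4733] v=[-0.1067]
Step 2: x=[4.4209] v=[-0.2098]
Step 3: x=[4.3444] v=[-0.3059]
Step 4: x=[4.2465] v=[-0.3918]
Step 5: x=[4.1303] v=[-0.4647]
Step 6: x=[3.9998] v=[-0.5221]
Step 7: x=[3.8593] v=[-0.5621]
Step 8: x=[3.7135] v=[-0.5834]
Step 9: x=[3.5672] v=[-0.5852]
Step 10: x=[3.4253] v=[-0.5675]
Step 11: x=[3.2926] v=[-0.5309]
Step 12: x=[3.1735] v=[-0.4766]
Step 13: x=[3.0719] v=[-0.4064]
Step 14: x=[2.9912] v=[-0.3227]
Step 15: x=[2.9342] v=[-0.2282]
Step 16: x=[2.9027] v=[-0.1261]
Step 17: x=[2.8978] v=[-0.0198]
Step 18: x=[2.9196] v=[0.0872]
First v>=0 after going negative at step 18, time=4.5000

Answer: 4.5000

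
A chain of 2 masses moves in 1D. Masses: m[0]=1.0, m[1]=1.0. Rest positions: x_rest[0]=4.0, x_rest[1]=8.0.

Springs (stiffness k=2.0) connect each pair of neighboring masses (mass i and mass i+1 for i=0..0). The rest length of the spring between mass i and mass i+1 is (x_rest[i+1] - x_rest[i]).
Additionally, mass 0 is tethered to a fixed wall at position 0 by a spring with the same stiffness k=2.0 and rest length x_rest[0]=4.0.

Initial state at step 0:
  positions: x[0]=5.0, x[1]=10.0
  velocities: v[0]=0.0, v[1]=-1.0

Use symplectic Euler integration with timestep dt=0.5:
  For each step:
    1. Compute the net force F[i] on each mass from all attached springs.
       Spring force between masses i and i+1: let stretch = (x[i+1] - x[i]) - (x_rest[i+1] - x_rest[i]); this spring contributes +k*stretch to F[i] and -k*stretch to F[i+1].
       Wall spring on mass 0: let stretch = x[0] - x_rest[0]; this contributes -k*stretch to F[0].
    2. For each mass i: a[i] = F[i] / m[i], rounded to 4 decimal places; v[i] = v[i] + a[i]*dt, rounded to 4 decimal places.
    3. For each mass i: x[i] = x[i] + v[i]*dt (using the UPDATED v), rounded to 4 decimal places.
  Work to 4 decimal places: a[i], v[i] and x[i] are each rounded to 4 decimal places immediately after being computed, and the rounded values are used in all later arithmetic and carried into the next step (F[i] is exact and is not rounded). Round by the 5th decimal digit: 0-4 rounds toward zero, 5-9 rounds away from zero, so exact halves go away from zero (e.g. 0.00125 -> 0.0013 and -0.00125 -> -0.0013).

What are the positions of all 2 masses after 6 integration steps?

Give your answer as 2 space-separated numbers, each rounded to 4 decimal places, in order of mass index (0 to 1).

Answer: 2.8125 5.5938

Derivation:
Step 0: x=[5.0000 10.0000] v=[0.0000 -1.0000]
Step 1: x=[5.0000 9.0000] v=[0.0000 -2.0000]
Step 2: x=[4.5000 8.0000] v=[-1.0000 -2.0000]
Step 3: x=[3.5000 7.2500] v=[-2.0000 -1.5000]
Step 4: x=[2.6250 6.6250] v=[-1.7500 -1.2500]
Step 5: x=[2.4375 6.0000] v=[-0.3750 -1.2500]
Step 6: x=[2.8125 5.5938] v=[0.7500 -0.8125]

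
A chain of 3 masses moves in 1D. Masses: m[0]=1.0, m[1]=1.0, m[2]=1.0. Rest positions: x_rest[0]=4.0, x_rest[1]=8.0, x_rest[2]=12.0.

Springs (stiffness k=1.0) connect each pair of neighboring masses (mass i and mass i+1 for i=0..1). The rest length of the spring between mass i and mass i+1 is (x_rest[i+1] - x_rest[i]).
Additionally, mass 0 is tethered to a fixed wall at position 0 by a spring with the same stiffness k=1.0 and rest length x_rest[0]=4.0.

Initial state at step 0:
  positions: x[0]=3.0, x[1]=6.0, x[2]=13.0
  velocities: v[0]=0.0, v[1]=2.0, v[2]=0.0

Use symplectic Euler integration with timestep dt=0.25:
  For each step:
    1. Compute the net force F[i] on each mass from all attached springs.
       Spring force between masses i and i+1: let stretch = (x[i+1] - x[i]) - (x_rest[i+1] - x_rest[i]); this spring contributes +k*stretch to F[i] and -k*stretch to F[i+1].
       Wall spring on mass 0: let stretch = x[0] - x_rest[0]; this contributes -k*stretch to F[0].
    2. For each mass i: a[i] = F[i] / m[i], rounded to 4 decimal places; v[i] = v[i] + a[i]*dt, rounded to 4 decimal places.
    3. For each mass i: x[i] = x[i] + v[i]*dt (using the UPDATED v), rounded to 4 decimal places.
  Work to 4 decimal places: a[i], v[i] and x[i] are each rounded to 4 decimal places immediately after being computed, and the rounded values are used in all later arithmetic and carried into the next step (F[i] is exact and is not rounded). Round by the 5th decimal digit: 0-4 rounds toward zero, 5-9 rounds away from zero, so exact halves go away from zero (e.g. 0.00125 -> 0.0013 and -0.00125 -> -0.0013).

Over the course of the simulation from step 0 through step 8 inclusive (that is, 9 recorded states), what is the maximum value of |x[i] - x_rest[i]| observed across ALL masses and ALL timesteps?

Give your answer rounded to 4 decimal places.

Step 0: x=[3.0000 6.0000 13.0000] v=[0.0000 2.0000 0.0000]
Step 1: x=[3.0000 6.7500 12.8125] v=[0.0000 3.0000 -0.7500]
Step 2: x=[3.0469 7.6445 12.4961] v=[0.1875 3.5781 -1.2656]
Step 3: x=[3.1907 8.5549 12.1265] v=[0.5752 3.6416 -1.4785]
Step 4: x=[3.4704 9.3533 11.7837] v=[1.1186 3.1935 -1.3714]
Step 5: x=[3.9008 9.9359 11.5390] v=[1.7217 2.3304 -0.9790]
Step 6: x=[4.4646 10.2415 11.4441] v=[2.2553 1.2224 -0.3798]
Step 7: x=[5.1105 10.2612 11.5240] v=[2.5834 0.0788 0.3196]
Step 8: x=[5.7589 10.0379 11.7750] v=[2.5935 -0.8932 1.0039]
Max displacement = 2.2612

Answer: 2.2612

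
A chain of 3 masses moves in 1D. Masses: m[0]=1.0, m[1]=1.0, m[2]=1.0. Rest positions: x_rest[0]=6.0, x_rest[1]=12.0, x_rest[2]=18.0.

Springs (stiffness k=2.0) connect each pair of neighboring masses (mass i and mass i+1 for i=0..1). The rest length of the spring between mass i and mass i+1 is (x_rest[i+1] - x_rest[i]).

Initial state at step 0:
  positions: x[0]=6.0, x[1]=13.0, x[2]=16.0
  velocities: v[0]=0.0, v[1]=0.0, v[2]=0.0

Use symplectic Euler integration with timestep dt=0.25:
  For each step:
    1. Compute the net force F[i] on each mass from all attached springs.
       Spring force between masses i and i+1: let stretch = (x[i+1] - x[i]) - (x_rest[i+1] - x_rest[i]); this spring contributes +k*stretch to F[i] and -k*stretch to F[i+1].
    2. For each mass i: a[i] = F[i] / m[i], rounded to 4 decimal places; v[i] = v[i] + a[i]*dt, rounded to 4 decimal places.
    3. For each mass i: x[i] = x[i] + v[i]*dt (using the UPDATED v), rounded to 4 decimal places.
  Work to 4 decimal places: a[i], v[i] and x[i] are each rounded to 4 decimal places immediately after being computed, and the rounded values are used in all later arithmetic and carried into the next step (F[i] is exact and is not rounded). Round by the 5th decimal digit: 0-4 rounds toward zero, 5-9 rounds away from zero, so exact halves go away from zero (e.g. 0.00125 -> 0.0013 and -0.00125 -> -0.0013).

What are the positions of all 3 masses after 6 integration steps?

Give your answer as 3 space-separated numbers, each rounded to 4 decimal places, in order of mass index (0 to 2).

Step 0: x=[6.0000 13.0000 16.0000] v=[0.0000 0.0000 0.0000]
Step 1: x=[6.1250 12.5000 16.3750] v=[0.5000 -2.0000 1.5000]
Step 2: x=[6.2969 11.6875 17.0156] v=[0.6875 -3.2500 2.5625]
Step 3: x=[6.3926 10.8672 17.7402] v=[0.3828 -3.2813 2.8985]
Step 4: x=[6.2976 10.3467 18.3557] v=[-0.3799 -2.0821 2.4620]
Step 5: x=[5.9588 10.3212 18.7201] v=[-1.3554 -0.1022 1.4575]
Step 6: x=[5.4153 10.8002 18.7846] v=[-2.1742 1.9161 0.2581]

Answer: 5.4153 10.8002 18.7846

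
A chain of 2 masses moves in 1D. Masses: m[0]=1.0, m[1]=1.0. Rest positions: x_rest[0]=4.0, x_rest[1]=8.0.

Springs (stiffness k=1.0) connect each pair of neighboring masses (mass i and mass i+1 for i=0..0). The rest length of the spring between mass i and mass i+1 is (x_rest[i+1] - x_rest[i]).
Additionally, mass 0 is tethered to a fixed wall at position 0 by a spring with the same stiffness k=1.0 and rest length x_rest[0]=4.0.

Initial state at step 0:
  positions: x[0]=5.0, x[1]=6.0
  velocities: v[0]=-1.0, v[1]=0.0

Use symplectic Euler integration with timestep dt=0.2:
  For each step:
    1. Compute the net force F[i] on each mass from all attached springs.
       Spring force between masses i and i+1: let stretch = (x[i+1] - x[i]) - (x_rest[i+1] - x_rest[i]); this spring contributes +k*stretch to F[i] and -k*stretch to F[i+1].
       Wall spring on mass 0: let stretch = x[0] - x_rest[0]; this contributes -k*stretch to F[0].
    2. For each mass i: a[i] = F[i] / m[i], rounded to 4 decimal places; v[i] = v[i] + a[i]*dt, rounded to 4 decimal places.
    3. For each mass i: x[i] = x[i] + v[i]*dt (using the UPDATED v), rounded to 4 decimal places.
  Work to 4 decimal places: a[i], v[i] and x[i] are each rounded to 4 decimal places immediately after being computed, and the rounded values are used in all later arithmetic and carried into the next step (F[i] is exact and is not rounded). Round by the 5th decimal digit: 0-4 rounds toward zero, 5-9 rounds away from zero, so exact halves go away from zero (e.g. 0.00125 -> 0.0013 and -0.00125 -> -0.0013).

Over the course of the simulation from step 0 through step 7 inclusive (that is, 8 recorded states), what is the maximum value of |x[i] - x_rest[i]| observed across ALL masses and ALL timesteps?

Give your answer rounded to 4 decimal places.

Step 0: x=[5.0000 6.0000] v=[-1.0000 0.0000]
Step 1: x=[4.6400 6.1200] v=[-1.8000 0.6000]
Step 2: x=[4.1536 6.3408] v=[-2.4320 1.1040]
Step 3: x=[3.5885 6.6341] v=[-2.8253 1.4666]
Step 4: x=[3.0017 6.9656] v=[-2.9339 1.6575]
Step 5: x=[2.4534 7.2985] v=[-2.7415 1.6647]
Step 6: x=[2.0008 7.5976] v=[-2.2632 1.4957]
Step 7: x=[1.6920 7.8329] v=[-1.5440 1.1763]
Max displacement = 2.3080

Answer: 2.3080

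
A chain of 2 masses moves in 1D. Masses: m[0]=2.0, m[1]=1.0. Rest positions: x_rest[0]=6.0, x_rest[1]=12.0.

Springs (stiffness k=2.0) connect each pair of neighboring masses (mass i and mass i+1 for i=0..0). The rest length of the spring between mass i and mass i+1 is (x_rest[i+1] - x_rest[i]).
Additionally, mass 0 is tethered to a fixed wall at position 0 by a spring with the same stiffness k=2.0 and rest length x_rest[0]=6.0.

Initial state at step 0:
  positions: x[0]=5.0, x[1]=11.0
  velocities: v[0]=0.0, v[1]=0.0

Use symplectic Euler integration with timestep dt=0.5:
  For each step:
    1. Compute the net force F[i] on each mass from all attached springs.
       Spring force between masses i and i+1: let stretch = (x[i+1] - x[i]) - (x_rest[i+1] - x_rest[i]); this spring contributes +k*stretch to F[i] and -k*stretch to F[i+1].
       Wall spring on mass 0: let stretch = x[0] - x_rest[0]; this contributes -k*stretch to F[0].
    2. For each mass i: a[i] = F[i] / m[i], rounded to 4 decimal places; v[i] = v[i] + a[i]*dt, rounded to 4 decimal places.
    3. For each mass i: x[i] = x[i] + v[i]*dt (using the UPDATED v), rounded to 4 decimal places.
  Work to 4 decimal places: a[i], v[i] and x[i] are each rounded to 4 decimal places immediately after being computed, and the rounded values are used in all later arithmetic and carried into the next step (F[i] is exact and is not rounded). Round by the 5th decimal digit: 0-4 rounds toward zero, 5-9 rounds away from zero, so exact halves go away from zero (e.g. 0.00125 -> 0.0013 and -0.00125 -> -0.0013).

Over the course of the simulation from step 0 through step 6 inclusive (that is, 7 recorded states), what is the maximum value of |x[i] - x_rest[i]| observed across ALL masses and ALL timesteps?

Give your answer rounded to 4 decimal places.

Answer: 1.2208

Derivation:
Step 0: x=[5.0000 11.0000] v=[0.0000 0.0000]
Step 1: x=[5.2500 11.0000] v=[0.5000 0.0000]
Step 2: x=[5.6250 11.1250] v=[0.7500 0.2500]
Step 3: x=[5.9688 11.5000] v=[0.6875 0.7500]
Step 4: x=[6.2032 12.1094] v=[0.4687 1.2188]
Step 5: x=[6.3633 12.7657] v=[0.3202 1.3126]
Step 6: x=[6.5332 13.2208] v=[0.3398 0.9102]
Max displacement = 1.2208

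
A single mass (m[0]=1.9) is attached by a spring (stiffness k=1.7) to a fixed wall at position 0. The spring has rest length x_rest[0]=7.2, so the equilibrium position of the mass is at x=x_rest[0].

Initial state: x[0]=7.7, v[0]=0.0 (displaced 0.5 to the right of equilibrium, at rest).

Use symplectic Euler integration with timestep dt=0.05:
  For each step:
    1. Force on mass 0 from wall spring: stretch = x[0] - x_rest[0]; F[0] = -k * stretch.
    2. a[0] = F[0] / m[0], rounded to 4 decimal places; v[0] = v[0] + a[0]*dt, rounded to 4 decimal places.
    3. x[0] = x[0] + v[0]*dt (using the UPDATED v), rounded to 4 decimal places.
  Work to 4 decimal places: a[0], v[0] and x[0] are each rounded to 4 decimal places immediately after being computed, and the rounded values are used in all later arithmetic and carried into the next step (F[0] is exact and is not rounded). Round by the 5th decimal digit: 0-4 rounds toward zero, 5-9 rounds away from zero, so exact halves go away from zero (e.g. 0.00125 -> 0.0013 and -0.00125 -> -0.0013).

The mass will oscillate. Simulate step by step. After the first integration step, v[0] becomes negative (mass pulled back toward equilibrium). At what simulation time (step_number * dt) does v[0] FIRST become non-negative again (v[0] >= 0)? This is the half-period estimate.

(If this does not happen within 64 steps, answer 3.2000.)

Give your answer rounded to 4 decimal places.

Step 0: x=[7.7000] v=[0.0000]
Step 1: x=[7.6989] v=[-0.0224]
Step 2: x=[7.6967] v=[-0.0447]
Step 3: x=[7.6934] v=[-0.0669]
Step 4: x=[7.6890] v=[-0.0890]
Step 5: x=[7.6835] v=[-0.1109]
Step 6: x=[7.6769] v=[-0.1325]
Step 7: x=[7.6692] v=[-0.1538]
Step 8: x=[7.6605] v=[-0.1748]
Step 9: x=[7.6507] v=[-0.1954]
Step 10: x=[7.6399] v=[-0.2156]
Step 11: x=[7.6281] v=[-0.2353]
Step 12: x=[7.6154] v=[-0.2545]
Step 13: x=[7.6017] v=[-0.2731]
Step 14: x=[7.5871] v=[-0.2911]
Step 15: x=[7.5717] v=[-0.3084]
Step 16: x=[7.5555] v=[-0.3250]
Step 17: x=[7.5385] v=[-0.3409]
Step 18: x=[7.5207] v=[-0.3560]
Step 19: x=[7.5022] v=[-0.3703]
Step 20: x=[7.4830] v=[-0.3838]
Step 21: x=[7.4632] v=[-0.3965]
Step 22: x=[7.4428] v=[-0.4083]
Step 23: x=[7.4218] v=[-0.4192]
Step 24: x=[7.4003] v=[-0.4291]
Step 25: x=[7.3784] v=[-0.4381]
Step 26: x=[7.3561] v=[-0.4461]
Step 27: x=[7.3334] v=[-0.4531]
Step 28: x=[7.3104] v=[-0.4591]
Step 29: x=[7.2872] v=[-0.4640]
Step 30: x=[7.2638] v=[-0.4679]
Step 31: x=[7.2403] v=[-0.4708]
Step 32: x=[7.2167] v=[-0.4726]
Step 33: x=[7.1930] v=[-0.4733]
Step 34: x=[7.1694] v=[-0.4730]
Step 35: x=[7.1458] v=[-0.4716]
Step 36: x=[7.1223] v=[-0.4692]
Step 37: x=[7.0990] v=[-0.4657]
Step 38: x=[7.0759] v=[-0.4612]
Step 39: x=[7.0531] v=[-0.4557]
Step 40: x=[7.0306] v=[-0.4491]
Step 41: x=[7.0085] v=[-0.4415]
Step 42: x=[6.9869] v=[-0.4329]
Step 43: x=[6.9657] v=[-0.4234]
Step 44: x=[6.9451] v=[-0.4129]
Step 45: x=[6.9250] v=[-0.4015]
Step 46: x=[6.9055] v=[-0.3892]
Step 47: x=[6.8867] v=[-0.3760]
Step 48: x=[6.8686] v=[-0.3620]
Step 49: x=[6.8512] v=[-0.3472]
Step 50: x=[6.8346] v=[-0.3316]
Step 51: x=[6.8188] v=[-0.3153]
Step 52: x=[6.8039] v=[-0.2982]
Step 53: x=[6.7899] v=[-0.2805]
Step 54: x=[6.7768] v=[-0.2622]
Step 55: x=[6.7646] v=[-0.2433]
Step 56: x=[6.7534] v=[-0.2238]
Step 57: x=[6.7432] v=[-0.2038]
Step 58: x=[6.7340] v=[-0.1834]
Step 59: x=[6.7259] v=[-0.1626]
Step 60: x=[6.7188] v=[-0.1414]
Step 61: x=[6.7128] v=[-0.1199]
Step 62: x=[6.7079] v=[-0.0981]
Step 63: x=[6.7041] v=[-0.0761]
Step 64: x=[6.7014] v=[-0.0539]
v[0] did not become non-negative within 64 steps; using fallback time=3.2000

Answer: 3.2000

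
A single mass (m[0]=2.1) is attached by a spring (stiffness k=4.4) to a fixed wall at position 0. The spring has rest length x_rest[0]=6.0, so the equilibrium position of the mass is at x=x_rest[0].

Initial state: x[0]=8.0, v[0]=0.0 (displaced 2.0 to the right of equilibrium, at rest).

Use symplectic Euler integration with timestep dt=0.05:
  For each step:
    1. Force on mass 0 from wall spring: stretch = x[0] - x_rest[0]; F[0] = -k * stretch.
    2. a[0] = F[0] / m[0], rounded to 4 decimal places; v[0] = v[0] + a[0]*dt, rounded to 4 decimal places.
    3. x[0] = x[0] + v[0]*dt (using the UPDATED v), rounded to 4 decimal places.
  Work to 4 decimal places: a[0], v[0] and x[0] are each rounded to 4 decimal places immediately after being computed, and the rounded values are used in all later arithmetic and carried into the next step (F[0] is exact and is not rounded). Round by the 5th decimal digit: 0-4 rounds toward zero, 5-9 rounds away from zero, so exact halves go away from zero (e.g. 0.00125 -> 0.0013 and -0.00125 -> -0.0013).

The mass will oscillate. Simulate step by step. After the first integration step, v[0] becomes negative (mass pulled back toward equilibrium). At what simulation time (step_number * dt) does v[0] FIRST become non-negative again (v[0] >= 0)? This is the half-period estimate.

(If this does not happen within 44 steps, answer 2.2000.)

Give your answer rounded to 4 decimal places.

Answer: 2.2000

Derivation:
Step 0: x=[8.0000] v=[0.0000]
Step 1: x=[7.9895] v=[-0.2095]
Step 2: x=[7.9686] v=[-0.4179]
Step 3: x=[7.9374] v=[-0.6241]
Step 4: x=[7.8960] v=[-0.8271]
Step 5: x=[7.8447] v=[-1.0257]
Step 6: x=[7.7838] v=[-1.2190]
Step 7: x=[7.7135] v=[-1.4059]
Step 8: x=[7.6342] v=[-1.5854]
Step 9: x=[7.5464] v=[-1.7566]
Step 10: x=[7.4505] v=[-1.9186]
Step 11: x=[7.3470] v=[-2.0706]
Step 12: x=[7.2364] v=[-2.2117]
Step 13: x=[7.1193] v=[-2.3412]
Step 14: x=[6.9964] v=[-2.4585]
Step 15: x=[6.8683] v=[-2.5629]
Step 16: x=[6.7356] v=[-2.6539]
Step 17: x=[6.5991] v=[-2.7310]
Step 18: x=[6.4594] v=[-2.7938]
Step 19: x=[6.3173] v=[-2.8419]
Step 20: x=[6.1735] v=[-2.8751]
Step 21: x=[6.0288] v=[-2.8933]
Step 22: x=[5.8840] v=[-2.8963]
Step 23: x=[5.7398] v=[-2.8842]
Step 24: x=[5.5970] v=[-2.8569]
Step 25: x=[5.4563] v=[-2.8147]
Step 26: x=[5.3184] v=[-2.7577]
Step 27: x=[5.1841] v=[-2.6863]
Step 28: x=[5.0541] v=[-2.6008]
Step 29: x=[4.9290] v=[-2.5017]
Step 30: x=[4.8095] v=[-2.3895]
Step 31: x=[4.6963] v=[-2.2648]
Step 32: x=[4.5899] v=[-2.1282]
Step 33: x=[4.4909] v=[-1.9805]
Step 34: x=[4.3998] v=[-1.8224]
Step 35: x=[4.3171] v=[-1.6548]
Step 36: x=[4.2432] v=[-1.4785]
Step 37: x=[4.1785] v=[-1.2945]
Step 38: x=[4.1233] v=[-1.1037]
Step 39: x=[4.0779] v=[-0.9071]
Step 40: x=[4.0426] v=[-0.7057]
Step 41: x=[4.0176] v=[-0.5006]
Step 42: x=[4.0030] v=[-0.2929]
Step 43: x=[3.9988] v=[-0.0837]
Step 44: x=[4.0051] v=[0.1260]
First v>=0 after going negative at step 44, time=2.2000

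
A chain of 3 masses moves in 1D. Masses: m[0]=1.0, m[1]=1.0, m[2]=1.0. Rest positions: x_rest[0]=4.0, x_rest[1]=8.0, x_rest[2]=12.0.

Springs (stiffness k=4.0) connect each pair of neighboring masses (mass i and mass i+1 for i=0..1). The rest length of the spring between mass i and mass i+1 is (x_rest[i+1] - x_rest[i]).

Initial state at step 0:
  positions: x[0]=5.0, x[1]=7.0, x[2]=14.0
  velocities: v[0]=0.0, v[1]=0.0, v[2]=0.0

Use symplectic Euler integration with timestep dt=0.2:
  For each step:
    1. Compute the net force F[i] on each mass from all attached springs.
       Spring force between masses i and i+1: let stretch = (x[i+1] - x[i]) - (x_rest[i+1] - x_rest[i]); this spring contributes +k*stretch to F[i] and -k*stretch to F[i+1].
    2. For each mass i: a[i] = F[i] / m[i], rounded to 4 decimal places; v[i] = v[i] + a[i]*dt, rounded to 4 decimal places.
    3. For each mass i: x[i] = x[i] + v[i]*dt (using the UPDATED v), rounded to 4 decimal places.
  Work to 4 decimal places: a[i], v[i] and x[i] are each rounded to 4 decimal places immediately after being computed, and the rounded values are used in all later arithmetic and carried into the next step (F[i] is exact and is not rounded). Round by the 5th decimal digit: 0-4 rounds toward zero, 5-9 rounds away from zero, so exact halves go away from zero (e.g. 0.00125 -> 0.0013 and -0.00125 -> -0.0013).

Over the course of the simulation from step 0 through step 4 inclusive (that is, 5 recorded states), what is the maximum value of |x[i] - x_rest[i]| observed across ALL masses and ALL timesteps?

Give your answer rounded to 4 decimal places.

Answer: 2.4418

Derivation:
Step 0: x=[5.0000 7.0000 14.0000] v=[0.0000 0.0000 0.0000]
Step 1: x=[4.6800 7.8000 13.5200] v=[-1.6000 4.0000 -2.4000]
Step 2: x=[4.2192 9.0160 12.7648] v=[-2.3040 6.0800 -3.7760]
Step 3: x=[3.8859 10.0643 12.0498] v=[-1.6666 5.2416 -3.5750]
Step 4: x=[3.9011 10.4418 11.6571] v=[0.0761 1.8873 -1.9634]
Max displacement = 2.4418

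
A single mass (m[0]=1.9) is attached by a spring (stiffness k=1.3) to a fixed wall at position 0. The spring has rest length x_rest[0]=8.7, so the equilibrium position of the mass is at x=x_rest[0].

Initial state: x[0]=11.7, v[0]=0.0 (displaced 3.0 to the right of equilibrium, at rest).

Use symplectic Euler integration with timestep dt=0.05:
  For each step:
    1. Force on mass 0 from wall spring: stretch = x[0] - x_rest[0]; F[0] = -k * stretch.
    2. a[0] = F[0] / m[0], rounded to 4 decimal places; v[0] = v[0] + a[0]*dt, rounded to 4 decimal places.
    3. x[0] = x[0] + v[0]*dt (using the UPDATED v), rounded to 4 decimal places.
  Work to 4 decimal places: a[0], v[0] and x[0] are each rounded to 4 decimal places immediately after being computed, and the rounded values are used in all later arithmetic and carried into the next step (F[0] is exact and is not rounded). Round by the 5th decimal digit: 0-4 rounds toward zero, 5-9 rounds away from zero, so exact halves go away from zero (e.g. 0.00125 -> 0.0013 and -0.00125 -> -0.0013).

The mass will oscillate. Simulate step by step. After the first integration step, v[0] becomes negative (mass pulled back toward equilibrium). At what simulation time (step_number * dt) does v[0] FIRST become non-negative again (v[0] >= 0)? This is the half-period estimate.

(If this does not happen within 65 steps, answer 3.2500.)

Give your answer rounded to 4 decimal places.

Answer: 3.2500

Derivation:
Step 0: x=[11.7000] v=[0.0000]
Step 1: x=[11.6949] v=[-0.1026]
Step 2: x=[11.6846] v=[-0.2051]
Step 3: x=[11.6692] v=[-0.3072]
Step 4: x=[11.6488] v=[-0.4088]
Step 5: x=[11.6233] v=[-0.5097]
Step 6: x=[11.5928] v=[-0.6097]
Step 7: x=[11.5574] v=[-0.7087]
Step 8: x=[11.5171] v=[-0.8065]
Step 9: x=[11.4720] v=[-0.9029]
Step 10: x=[11.4221] v=[-0.9977]
Step 11: x=[11.3676] v=[-1.0908]
Step 12: x=[11.3085] v=[-1.1821]
Step 13: x=[11.2449] v=[-1.2713]
Step 14: x=[11.1770] v=[-1.3584]
Step 15: x=[11.1048] v=[-1.4431]
Step 16: x=[11.0285] v=[-1.5254]
Step 17: x=[10.9482] v=[-1.6051]
Step 18: x=[10.8641] v=[-1.6820]
Step 19: x=[10.7763] v=[-1.7560]
Step 20: x=[10.6850] v=[-1.8270]
Step 21: x=[10.5903] v=[-1.8949]
Step 22: x=[10.4923] v=[-1.9596]
Step 23: x=[10.3913] v=[-2.0209]
Step 24: x=[10.2874] v=[-2.0788]
Step 25: x=[10.1807] v=[-2.1331]
Step 26: x=[10.0715] v=[-2.1838]
Step 27: x=[9.9600] v=[-2.2307]
Step 28: x=[9.8463] v=[-2.2738]
Step 29: x=[9.7307] v=[-2.3130]
Step 30: x=[9.6133] v=[-2.3483]
Step 31: x=[9.4943] v=[-2.3795]
Step 32: x=[9.3740] v=[-2.4067]
Step 33: x=[9.2525] v=[-2.4298]
Step 34: x=[9.1301] v=[-2.4487]
Step 35: x=[9.0069] v=[-2.4634]
Step 36: x=[8.8832] v=[-2.4739]
Step 37: x=[8.7592] v=[-2.4802]
Step 38: x=[8.6351] v=[-2.4822]
Step 39: x=[8.5111] v=[-2.4800]
Step 40: x=[8.3874] v=[-2.4735]
Step 41: x=[8.2643] v=[-2.4628]
Step 42: x=[8.1419] v=[-2.4479]
Step 43: x=[8.0205] v=[-2.4288]
Step 44: x=[7.9002] v=[-2.4056]
Step 45: x=[7.7813] v=[-2.3782]
Step 46: x=[7.6640] v=[-2.3468]
Step 47: x=[7.5484] v=[-2.3114]
Step 48: x=[7.4348] v=[-2.2720]
Step 49: x=[7.3234] v=[-2.2287]
Step 50: x=[7.2143] v=[-2.1816]
Step 51: x=[7.1078] v=[-2.1308]
Step 52: x=[7.0040] v=[-2.0763]
Step 53: x=[6.9031] v=[-2.0183]
Step 54: x=[6.8053] v=[-1.9568]
Step 55: x=[6.7107] v=[-1.8920]
Step 56: x=[6.6195] v=[-1.8239]
Step 57: x=[6.5319] v=[-1.7527]
Step 58: x=[6.4480] v=[-1.6785]
Step 59: x=[6.3679] v=[-1.6015]
Step 60: x=[6.2918] v=[-1.5217]
Step 61: x=[6.2198] v=[-1.4393]
Step 62: x=[6.1521] v=[-1.3545]
Step 63: x=[6.0887] v=[-1.2673]
Step 64: x=[6.0298] v=[-1.1780]
Step 65: x=[5.9755] v=[-1.0867]
v[0] did not become non-negative within 65 steps; using fallback time=3.2500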